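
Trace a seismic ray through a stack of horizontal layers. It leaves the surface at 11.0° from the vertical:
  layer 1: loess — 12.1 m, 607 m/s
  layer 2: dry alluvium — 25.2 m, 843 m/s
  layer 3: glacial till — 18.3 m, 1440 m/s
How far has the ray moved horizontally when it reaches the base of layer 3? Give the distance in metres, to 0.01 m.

p = sin θ₁/V₁ = sin 11.0°/607 = 3.1435e-04 s/m is conserved through the stack.
Layer 1: θ = 11.00°; offset = 12.1·tan 11.00° = 2.3520 m.
Layer 2: sin θ = p·843 = 0.2650 → θ = 15.37°; offset = 25.2·tan 15.37° = 6.9255 m.
Layer 3: sin θ = p·1440 = 0.4527 → θ = 26.91°; offset = 18.3·tan 26.91° = 9.2899 m.
Summing the layer offsets gives 18.5674 m.

18.57 m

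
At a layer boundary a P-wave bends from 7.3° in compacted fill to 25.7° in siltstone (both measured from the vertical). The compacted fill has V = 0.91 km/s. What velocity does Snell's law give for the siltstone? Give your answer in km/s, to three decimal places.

Snell's law: sin 7.3°/V₁ = sin 25.7°/V₂.
V₂ = V₁·sin 25.7°/sin 7.3° = 0.91 × 3.4129 = 3.106 km/s.

3.106 km/s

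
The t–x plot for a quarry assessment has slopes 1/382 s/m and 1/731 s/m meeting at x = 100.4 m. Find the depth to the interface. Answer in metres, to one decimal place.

28.1 m

x_cross = 2h·√((V₂+V₁)/(V₂−V₁)) → h = x_cross / (2·√((V₂+V₁)/(V₂−V₁))).
√((V₂+V₁)/(V₂−V₁)) = √((731+382)/(731−382)) = 1.7858.
h = 100.4 / (2·1.7858) = 28.11 m.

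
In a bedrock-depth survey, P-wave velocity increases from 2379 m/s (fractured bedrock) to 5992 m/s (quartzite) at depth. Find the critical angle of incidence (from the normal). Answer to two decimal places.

At critical incidence the refracted ray runs along the interface (θ₂ = 90°), so sin θ_c = V₁/V₂.
θ_c = arcsin(2379/5992) = arcsin 0.3970 = 23.39°.

23.39°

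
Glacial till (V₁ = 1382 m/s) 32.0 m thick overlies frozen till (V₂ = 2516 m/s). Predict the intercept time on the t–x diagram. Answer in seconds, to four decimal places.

0.0387 s

θ_c = arcsin(V₁/V₂) = arcsin(1382/2516) = 33.32°; cos θ_c = 0.8356.
tᵢ = 2h·cos θ_c / V₁ = 2·32.0·0.8356 / 1382 = 0.03870 s.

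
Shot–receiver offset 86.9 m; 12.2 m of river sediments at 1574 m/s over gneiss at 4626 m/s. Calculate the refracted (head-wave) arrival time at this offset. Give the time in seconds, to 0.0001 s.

t = x/V₂ + 2h·√(V₂²−V₁²)/(V₁V₂).
√(V₂²−V₁²) = √(4626²−1574²) = 4350.0 m/s; delay term = 2·12.2·4350.0/(1574·4626) = 0.01458 s.
t = 86.9/4626 + 0.01458 = 0.03336 s.

0.0334 s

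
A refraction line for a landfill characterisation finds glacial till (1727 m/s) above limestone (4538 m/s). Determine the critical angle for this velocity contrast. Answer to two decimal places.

22.37°

At critical incidence the refracted ray runs along the interface (θ₂ = 90°), so sin θ_c = V₁/V₂.
θ_c = arcsin(1727/4538) = arcsin 0.3806 = 22.37°.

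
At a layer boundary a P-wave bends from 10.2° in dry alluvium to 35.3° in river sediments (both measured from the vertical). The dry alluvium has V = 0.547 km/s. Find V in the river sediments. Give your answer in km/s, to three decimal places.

Snell's law: sin 10.2°/V₁ = sin 35.3°/V₂.
V₂ = V₁·sin 35.3°/sin 10.2° = 0.547 × 3.2632 = 1.785 km/s.

1.785 km/s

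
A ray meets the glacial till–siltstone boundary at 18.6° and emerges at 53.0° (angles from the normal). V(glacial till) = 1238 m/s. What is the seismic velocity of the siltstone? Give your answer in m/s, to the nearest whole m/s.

Snell's law: sin 18.6°/V₁ = sin 53.0°/V₂.
V₂ = V₁·sin 53.0°/sin 18.6° = 1238 × 2.5039 = 3099.80 m/s.

3100 m/s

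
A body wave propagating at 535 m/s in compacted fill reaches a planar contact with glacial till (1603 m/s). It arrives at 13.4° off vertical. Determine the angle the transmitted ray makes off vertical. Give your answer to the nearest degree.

44°

Snell's law: sin θ₂ = (V₂/V₁)·sin θ₁ = (1603/535)·sin 13.4° = 0.6944.
θ₂ = sin⁻¹(0.6944) = 43.98° (from vertical).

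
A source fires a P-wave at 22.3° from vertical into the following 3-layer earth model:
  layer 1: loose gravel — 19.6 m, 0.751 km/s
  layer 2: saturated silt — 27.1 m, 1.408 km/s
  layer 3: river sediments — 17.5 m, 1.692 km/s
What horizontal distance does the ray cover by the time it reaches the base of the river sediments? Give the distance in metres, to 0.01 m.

p = sin θ₁/V₁ = sin 22.3°/0.751 = 5.0527e-01 s/km is conserved through the stack.
Layer 1: θ = 22.30°; offset = 19.6·tan 22.30° = 8.0385 m.
Layer 2: sin θ = p·1.408 = 0.7114 → θ = 45.35°; offset = 27.1·tan 45.35° = 27.4334 m.
Layer 3: sin θ = p·1.692 = 0.8549 → θ = 58.75°; offset = 17.5·tan 58.75° = 28.8393 m.
Summing the layer offsets gives 64.3113 m.

64.31 m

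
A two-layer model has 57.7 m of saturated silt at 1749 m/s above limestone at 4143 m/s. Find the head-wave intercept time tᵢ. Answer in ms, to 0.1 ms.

59.8 ms

tᵢ = 2h·√(V₂²−V₁²)/(V₁V₂).
√(V₂²−V₁²) = √(4143²−1749²) = 3755.7 m/s.
tᵢ = 2·57.7·3755.7/(1749·4143) = 0.05981 s.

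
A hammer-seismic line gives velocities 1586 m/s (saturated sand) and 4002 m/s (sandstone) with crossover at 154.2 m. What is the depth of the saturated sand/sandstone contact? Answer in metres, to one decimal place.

h = (x_cross/2)·√((V₂−V₁)/(V₂+V₁)).
(V₂−V₁)/(V₂+V₁) = (4002−1586)/(4002+1586) = 0.4324; √ = 0.6575.
h = (154.2/2)·0.6575 = 50.70 m.

50.7 m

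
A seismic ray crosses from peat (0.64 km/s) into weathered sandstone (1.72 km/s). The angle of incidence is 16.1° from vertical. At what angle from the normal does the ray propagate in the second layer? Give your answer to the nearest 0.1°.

Snell's law: sin θ₂ = (V₂/V₁)·sin θ₁ = (1.72/0.64)·sin 16.1° = 0.7453.
θ₂ = arcsin 0.7453 = 48.18° from the normal.

48.2°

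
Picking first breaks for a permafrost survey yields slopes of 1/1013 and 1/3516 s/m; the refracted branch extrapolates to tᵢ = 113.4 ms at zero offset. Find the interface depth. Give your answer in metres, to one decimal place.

60.0 m

h = tᵢ·V₁·V₂ / (2·√(V₂²−V₁²)).
√(V₂²−V₁²) = √(3516² − 1013²) = 3366.9 m/s.
h = 0.1134 s × 1013 × 3516 / (2 × 3366.9) = 59.98 m.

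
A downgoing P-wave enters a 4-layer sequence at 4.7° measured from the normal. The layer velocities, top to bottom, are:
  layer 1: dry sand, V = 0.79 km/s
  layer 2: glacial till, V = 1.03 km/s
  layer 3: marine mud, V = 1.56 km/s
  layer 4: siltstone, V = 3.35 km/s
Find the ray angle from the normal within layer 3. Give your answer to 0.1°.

Snell's law across each interface conserves sin θ / V, so sin θ_3 = V_3·sin θ₁/V₁.
sin θ_3 = 1.56 × sin 4.7° / 0.79 = 0.1618.
θ_3 = 9.31° from the vertical.

9.3°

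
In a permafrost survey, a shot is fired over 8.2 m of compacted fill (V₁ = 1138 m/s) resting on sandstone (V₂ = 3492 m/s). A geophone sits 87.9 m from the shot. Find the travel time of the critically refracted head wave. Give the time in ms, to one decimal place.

θ_c = arcsin(V₁/V₂) = arcsin(1138/3492) = 19.02°, cos θ_c = 0.9454.
Intercept time tᵢ = 2h cos θ_c / V₁ = 2·8.2·0.9454/1138 = 0.01362 s.
t = x/V₂ + tᵢ = 87.9/3492 + 0.01362 = 0.03880 s.

38.8 ms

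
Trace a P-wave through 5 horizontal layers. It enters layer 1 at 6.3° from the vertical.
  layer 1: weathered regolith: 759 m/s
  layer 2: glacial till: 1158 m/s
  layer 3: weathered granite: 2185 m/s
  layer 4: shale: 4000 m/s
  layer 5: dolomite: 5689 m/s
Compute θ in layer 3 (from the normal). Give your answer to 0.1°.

18.4°

Snell's law across each interface conserves sin θ / V, so sin θ_3 = V_3·sin θ₁/V₁.
sin θ_3 = 2185 × sin 6.3° / 759 = 0.3159.
θ_3 = 18.42° from the vertical.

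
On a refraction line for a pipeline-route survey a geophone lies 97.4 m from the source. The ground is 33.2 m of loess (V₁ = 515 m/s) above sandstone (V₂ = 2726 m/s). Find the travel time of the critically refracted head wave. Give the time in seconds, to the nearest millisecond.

θ_c = arcsin(V₁/V₂) = arcsin(515/2726) = 10.89°, cos θ_c = 0.9820.
Intercept time tᵢ = 2h cos θ_c / V₁ = 2·33.2·0.9820/515 = 0.12661 s.
t = x/V₂ + tᵢ = 97.4/2726 + 0.12661 = 0.16234 s.

0.162 s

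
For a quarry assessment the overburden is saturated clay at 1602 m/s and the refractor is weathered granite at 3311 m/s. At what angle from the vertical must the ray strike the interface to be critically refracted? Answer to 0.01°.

At critical incidence the refracted ray runs along the interface (θ₂ = 90°), so sin θ_c = V₁/V₂.
θ_c = arcsin(1602/3311) = arcsin 0.4838 = 28.94°.

28.94°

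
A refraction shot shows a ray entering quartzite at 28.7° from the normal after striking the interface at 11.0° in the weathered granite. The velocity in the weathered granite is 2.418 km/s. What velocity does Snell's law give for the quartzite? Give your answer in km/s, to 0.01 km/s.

sin 11.0° = 0.1908; sin 28.7° = 0.4802.
V₂ = V₁·(sin θ₂/sin θ₁) = 2.418·(0.4802/0.1908) = 6.09 km/s.

6.09 km/s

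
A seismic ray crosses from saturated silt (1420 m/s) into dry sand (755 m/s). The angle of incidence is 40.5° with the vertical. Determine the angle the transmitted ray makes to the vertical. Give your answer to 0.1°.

Snell's law: sin θ₂ = (V₂/V₁)·sin θ₁ = (755/1420)·sin 40.5° = 0.3453.
θ₂ = arcsin 0.3453 = 20.20° from the normal.

20.2°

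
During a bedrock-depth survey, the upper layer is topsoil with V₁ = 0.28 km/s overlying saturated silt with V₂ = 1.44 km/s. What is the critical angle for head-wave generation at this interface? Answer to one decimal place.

11.2°

At critical incidence the refracted ray runs along the interface (θ₂ = 90°), so sin θ_c = V₁/V₂.
θ_c = arcsin(0.28/1.44) = arcsin 0.1944 = 11.21°.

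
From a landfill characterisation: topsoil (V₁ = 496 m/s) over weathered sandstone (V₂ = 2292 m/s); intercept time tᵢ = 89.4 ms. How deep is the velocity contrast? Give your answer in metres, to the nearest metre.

h = tᵢ·V₁·V₂ / (2·√(V₂²−V₁²)).
√(V₂²−V₁²) = √(2292² − 496²) = 2237.7 m/s.
h = 0.0894 s × 496 × 2292 / (2 × 2237.7) = 22.71 m.

23 m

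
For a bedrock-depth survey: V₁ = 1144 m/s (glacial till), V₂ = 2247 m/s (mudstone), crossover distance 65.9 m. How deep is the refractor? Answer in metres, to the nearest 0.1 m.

18.8 m

h = (x_cross/2)·√((V₂−V₁)/(V₂+V₁)).
(V₂−V₁)/(V₂+V₁) = (2247−1144)/(2247+1144) = 0.3253; √ = 0.5703.
h = (65.9/2)·0.5703 = 18.79 m.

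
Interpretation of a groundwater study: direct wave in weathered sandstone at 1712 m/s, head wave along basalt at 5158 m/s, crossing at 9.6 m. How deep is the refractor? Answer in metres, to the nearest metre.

x_cross = 2h·√((V₂+V₁)/(V₂−V₁)) → h = x_cross / (2·√((V₂+V₁)/(V₂−V₁))).
√((V₂+V₁)/(V₂−V₁)) = √((5158+1712)/(5158−1712)) = 1.4120.
h = 9.6 / (2·1.4120) = 3.40 m.

3 m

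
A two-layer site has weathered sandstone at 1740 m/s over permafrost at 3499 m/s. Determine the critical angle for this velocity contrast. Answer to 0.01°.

Critical incidence: sin θ_c = V₁/V₂ = 1740/3499 = 0.4973.
θ_c = arcsin 0.4973 = 29.82°.

29.82°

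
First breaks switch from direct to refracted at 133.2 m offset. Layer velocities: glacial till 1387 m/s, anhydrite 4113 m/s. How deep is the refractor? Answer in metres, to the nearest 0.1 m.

x_cross = 2h·√((V₂+V₁)/(V₂−V₁)) → h = x_cross / (2·√((V₂+V₁)/(V₂−V₁))).
√((V₂+V₁)/(V₂−V₁)) = √((4113+1387)/(4113−1387)) = 1.4204.
h = 133.2 / (2·1.4204) = 46.89 m.

46.9 m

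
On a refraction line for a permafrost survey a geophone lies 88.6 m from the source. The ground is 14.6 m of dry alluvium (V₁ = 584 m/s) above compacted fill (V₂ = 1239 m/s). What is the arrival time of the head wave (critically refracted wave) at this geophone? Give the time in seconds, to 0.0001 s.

0.1156 s

θ_c = arcsin(V₁/V₂) = arcsin(584/1239) = 28.12°, cos θ_c = 0.8819.
Intercept time tᵢ = 2h cos θ_c / V₁ = 2·14.6·0.8819/584 = 0.04410 s.
t = x/V₂ + tᵢ = 88.6/1239 + 0.04410 = 0.11561 s.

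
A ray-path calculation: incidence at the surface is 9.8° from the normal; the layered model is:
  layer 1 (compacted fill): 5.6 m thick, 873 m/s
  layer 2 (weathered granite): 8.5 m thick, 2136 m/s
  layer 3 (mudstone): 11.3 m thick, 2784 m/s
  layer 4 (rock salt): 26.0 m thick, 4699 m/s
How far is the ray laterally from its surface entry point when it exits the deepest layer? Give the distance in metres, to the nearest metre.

Apply Snell's law at each interface; in layer i the horizontal offset is hᵢ·tan θᵢ.
Layer 1: θ = 9.80°; offset = 5.6·tan 9.80° = 0.967 m.
Layer 2: sin θ = 2136·sin 9.8°/873 = 0.4165, θ = 24.61°; offset = 8.5·tan 24.61° = 3.894 m.
Layer 3: sin θ = 2784·sin 9.8°/873 = 0.5428, θ = 32.87°; offset = 11.3·tan 32.87° = 7.303 m.
Layer 4: sin θ = 4699·sin 9.8°/873 = 0.9162, θ = 66.37°; offset = 26.0·tan 66.37° = 59.433 m.
Σ offsets = 71.597 m.

72 m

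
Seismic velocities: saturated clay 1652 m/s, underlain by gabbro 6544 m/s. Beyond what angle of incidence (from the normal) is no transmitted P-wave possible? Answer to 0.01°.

Critical incidence: sin θ_c = V₁/V₂ = 1652/6544 = 0.2524.
θ_c = arcsin 0.2524 = 14.62°.

14.62°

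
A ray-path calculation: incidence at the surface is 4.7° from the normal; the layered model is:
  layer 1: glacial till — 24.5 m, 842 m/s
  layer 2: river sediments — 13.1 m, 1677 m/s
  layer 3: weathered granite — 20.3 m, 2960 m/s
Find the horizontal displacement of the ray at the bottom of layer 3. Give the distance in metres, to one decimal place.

Apply Snell's law at each interface; in layer i the horizontal offset is hᵢ·tan θᵢ.
Layer 1: θ = 4.70°; offset = 24.5·tan 4.70° = 2.014 m.
Layer 2: sin θ = 1677·sin 4.7°/842 = 0.1632, θ = 9.39°; offset = 13.1·tan 9.39° = 2.167 m.
Layer 3: sin θ = 2960·sin 4.7°/842 = 0.2880, θ = 16.74°; offset = 20.3·tan 16.74° = 6.106 m.
Σ offsets = 10.287 m.

10.3 m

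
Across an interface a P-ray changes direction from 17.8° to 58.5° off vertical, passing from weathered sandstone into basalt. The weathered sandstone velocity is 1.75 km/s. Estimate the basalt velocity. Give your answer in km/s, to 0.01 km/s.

4.88 km/s

Snell's law: sin 17.8°/V₁ = sin 58.5°/V₂.
V₂ = V₁·sin 58.5°/sin 17.8° = 1.75 × 2.7892 = 4.88 km/s.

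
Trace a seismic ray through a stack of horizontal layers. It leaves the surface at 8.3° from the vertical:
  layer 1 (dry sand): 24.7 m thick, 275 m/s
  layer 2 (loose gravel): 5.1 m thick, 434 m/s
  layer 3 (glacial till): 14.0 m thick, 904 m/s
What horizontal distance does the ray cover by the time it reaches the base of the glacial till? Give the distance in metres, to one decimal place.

Ray parameter p = sin 8.3° / 275 m/s = 5.2493e-04 s/m.
Layer 1: θ = 8.30°; offset = 24.7·tan 8.30° = 3.603 m.
Layer 2: sin θ = p·434 = 0.2278 → θ = 13.17°; offset = 5.1·tan 13.17° = 1.193 m.
Layer 3: sin θ = p·904 = 0.4745 → θ = 28.33°; offset = 14.0·tan 28.33° = 7.547 m.
Σ offsets = 12.344 m.

12.3 m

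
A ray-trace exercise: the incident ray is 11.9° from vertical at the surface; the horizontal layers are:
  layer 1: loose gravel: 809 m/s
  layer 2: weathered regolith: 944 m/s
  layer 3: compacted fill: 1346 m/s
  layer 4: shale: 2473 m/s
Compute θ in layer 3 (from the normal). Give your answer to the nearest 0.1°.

Ray parameter p = sin 11.9° / 809 = 2.5489e-04 s/m.
sin θ_3 = p·V_3 = 2.5489e-04 × 1346 = 0.3431.
θ_3 = arcsin 0.3431 = 20.06°.

20.1°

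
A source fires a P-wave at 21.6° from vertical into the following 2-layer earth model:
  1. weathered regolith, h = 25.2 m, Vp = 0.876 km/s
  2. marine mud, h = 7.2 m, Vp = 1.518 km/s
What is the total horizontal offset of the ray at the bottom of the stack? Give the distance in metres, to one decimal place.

15.9 m

Ray parameter p = sin 21.6° / 0.876 km/s = 4.2023e-01 s/km.
Layer 1: θ = 21.60°; offset = 25.2·tan 21.60° = 9.977 m.
Layer 2: sin θ = p·1.518 = 0.6379 → θ = 39.64°; offset = 7.2·tan 39.64° = 5.964 m.
Total horizontal offset = 15.941 m.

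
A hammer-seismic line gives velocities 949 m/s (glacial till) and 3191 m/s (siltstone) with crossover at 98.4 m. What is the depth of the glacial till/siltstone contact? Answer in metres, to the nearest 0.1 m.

36.2 m

h = (x_cross/2)·√((V₂−V₁)/(V₂+V₁)).
(V₂−V₁)/(V₂+V₁) = (3191−949)/(3191+949) = 0.5415; √ = 0.7359.
h = (98.4/2)·0.7359 = 36.21 m.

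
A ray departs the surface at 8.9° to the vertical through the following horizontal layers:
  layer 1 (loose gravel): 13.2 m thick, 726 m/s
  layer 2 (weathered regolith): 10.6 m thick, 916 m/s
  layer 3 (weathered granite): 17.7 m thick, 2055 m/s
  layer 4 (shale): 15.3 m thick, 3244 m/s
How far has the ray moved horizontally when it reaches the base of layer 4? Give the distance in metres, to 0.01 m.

27.44 m

Apply Snell's law at each interface; in layer i the horizontal offset is hᵢ·tan θᵢ.
Layer 1: θ = 8.90°; offset = 13.2·tan 8.90° = 2.0671 m.
Layer 2: sin θ = 916·sin 8.9°/726 = 0.1952, θ = 11.26°; offset = 10.6·tan 11.26° = 2.1097 m.
Layer 3: sin θ = 2055·sin 8.9°/726 = 0.4379, θ = 25.97°; offset = 17.7·tan 25.97° = 8.6219 m.
Layer 4: sin θ = 3244·sin 8.9°/726 = 0.6913, θ = 43.73°; offset = 15.3·tan 43.73° = 14.6377 m.
Σ offsets = 27.4364 m.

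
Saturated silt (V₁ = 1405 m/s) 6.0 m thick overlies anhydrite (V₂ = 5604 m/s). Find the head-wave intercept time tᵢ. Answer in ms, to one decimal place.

tᵢ = 2h·√(V₂²−V₁²)/(V₁V₂).
√(V₂²−V₁²) = √(5604²−1405²) = 5425.0 m/s.
tᵢ = 2·6.0·5425.0/(1405·5604) = 0.00827 s.

8.3 ms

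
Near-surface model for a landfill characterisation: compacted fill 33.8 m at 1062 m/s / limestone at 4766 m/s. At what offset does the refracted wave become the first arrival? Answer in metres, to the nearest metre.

x_cross = 2h·√((V₂+V₁)/(V₂−V₁)).
(V₂+V₁)/(V₂−V₁) = (4766+1062)/(4766−1062) = 1.5734; √ = 1.2544.
x_cross = 2·33.8·1.2544 = 84.80 m.

85 m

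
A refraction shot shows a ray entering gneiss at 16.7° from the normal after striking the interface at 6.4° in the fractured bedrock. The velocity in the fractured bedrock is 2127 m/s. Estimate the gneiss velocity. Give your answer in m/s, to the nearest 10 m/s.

5480 m/s

sin 6.4° = 0.1115; sin 16.7° = 0.2874.
V₂ = V₁·(sin θ₂/sin θ₁) = 2127·(0.2874/0.1115) = 5483.28 m/s.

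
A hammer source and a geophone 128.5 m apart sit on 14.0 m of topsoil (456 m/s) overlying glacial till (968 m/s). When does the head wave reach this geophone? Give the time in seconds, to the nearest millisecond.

θ_c = arcsin(V₁/V₂) = arcsin(456/968) = 28.10°, cos θ_c = 0.8821.
Intercept time tᵢ = 2h cos θ_c / V₁ = 2·14.0·0.8821/456 = 0.05416 s.
t = x/V₂ + tᵢ = 128.5/968 + 0.05416 = 0.18691 s.

0.187 s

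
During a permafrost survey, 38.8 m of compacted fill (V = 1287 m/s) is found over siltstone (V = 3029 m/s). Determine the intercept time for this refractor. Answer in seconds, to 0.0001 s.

tᵢ = 2h·√(V₂²−V₁²)/(V₁V₂).
√(V₂²−V₁²) = √(3029²−1287²) = 2742.0 m/s.
tᵢ = 2·38.8·2742.0/(1287·3029) = 0.05458 s.

0.0546 s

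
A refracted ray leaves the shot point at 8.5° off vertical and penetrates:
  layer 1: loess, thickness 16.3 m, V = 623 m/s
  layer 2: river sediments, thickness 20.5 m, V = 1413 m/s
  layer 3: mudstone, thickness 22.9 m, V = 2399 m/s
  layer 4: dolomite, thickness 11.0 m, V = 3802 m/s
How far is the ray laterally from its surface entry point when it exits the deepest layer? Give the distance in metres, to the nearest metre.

49 m

Apply Snell's law at each interface; in layer i the horizontal offset is hᵢ·tan θᵢ.
Layer 1: θ = 8.50°; offset = 16.3·tan 8.50° = 2.436 m.
Layer 2: sin θ = 1413·sin 8.5°/623 = 0.3352, θ = 19.59°; offset = 20.5·tan 19.59° = 7.295 m.
Layer 3: sin θ = 2399·sin 8.5°/623 = 0.5692, θ = 34.69°; offset = 22.9·tan 34.69° = 15.852 m.
Layer 4: sin θ = 3802·sin 8.5°/623 = 0.9020, θ = 64.43°; offset = 11.0·tan 64.43° = 22.987 m.
Σ offsets = 48.570 m.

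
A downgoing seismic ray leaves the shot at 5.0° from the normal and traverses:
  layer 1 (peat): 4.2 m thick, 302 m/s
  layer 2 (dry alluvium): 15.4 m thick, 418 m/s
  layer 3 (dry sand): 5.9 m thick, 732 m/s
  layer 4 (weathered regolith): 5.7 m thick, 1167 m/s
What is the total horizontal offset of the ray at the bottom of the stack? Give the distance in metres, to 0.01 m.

5.55 m

Apply Snell's law at each interface; in layer i the horizontal offset is hᵢ·tan θᵢ.
Layer 1: θ = 5.00°; offset = 4.2·tan 5.00° = 0.3675 m.
Layer 2: sin θ = 418·sin 5.0°/302 = 0.1206, θ = 6.93°; offset = 15.4·tan 6.93° = 1.8714 m.
Layer 3: sin θ = 732·sin 5.0°/302 = 0.2113, θ = 12.20°; offset = 5.9·tan 12.20° = 1.2752 m.
Layer 4: sin θ = 1167·sin 5.0°/302 = 0.3368, θ = 19.68°; offset = 5.7·tan 19.68° = 2.0388 m.
Total horizontal offset = 5.5528 m.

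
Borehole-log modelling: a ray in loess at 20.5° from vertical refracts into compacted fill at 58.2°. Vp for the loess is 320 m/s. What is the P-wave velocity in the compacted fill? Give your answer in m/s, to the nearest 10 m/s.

Snell's law: sin 20.5°/V₁ = sin 58.2°/V₂.
V₂ = V₁·sin 58.2°/sin 20.5° = 320 × 2.4268 = 776.58 m/s.

780 m/s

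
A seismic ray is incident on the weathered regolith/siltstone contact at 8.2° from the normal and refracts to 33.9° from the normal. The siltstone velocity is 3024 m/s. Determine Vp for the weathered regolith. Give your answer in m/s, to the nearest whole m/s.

773 m/s

sin 8.2° = 0.1426; sin 33.9° = 0.5577.
V₁ = V₂·(sin θ₁/sin θ₂) = 3024·(0.1426/0.5577) = 773.31 m/s.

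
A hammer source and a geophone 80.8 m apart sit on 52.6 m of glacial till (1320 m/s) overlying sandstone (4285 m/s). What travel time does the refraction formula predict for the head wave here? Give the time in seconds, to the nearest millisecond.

t = x/V₂ + 2h·√(V₂²−V₁²)/(V₁V₂).
√(V₂²−V₁²) = √(4285²−1320²) = 4076.6 m/s; delay term = 2·52.6·4076.6/(1320·4285) = 0.07582 s.
t = 80.8/4285 + 0.07582 = 0.09468 s.

0.095 s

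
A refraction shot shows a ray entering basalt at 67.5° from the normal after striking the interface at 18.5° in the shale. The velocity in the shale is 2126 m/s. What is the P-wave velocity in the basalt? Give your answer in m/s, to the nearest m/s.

Snell's law: sin 18.5°/V₁ = sin 67.5°/V₂.
V₂ = V₁·sin 67.5°/sin 18.5° = 2126 × 2.9116 = 6190.16 m/s.

6190 m/s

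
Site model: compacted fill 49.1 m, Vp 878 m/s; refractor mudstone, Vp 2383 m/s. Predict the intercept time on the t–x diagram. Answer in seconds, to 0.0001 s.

tᵢ = 2h·√(V₂²−V₁²)/(V₁V₂).
√(V₂²−V₁²) = √(2383²−878²) = 2215.4 m/s.
tᵢ = 2·49.1·2215.4/(878·2383) = 0.10398 s.

0.1040 s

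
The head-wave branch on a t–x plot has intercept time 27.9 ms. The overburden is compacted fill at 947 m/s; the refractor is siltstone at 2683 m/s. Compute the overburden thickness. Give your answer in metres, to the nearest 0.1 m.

14.1 m

θ_c = arcsin(947/2683) = 20.67°; cos θ_c = 0.9356.
tᵢ = 2h cos θ_c/V₁ ⇒ h = tᵢ·V₁/(2 cos θ_c) = 0.0279·947/(2·0.9356) = 14.12 m.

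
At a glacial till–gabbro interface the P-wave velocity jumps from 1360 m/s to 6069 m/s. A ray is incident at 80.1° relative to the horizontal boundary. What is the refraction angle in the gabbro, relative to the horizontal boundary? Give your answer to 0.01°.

Angle from the normal: 90° − 80.1° = 9.9°.
Snell's law: sin θ₂ = (V₂/V₁)·sin θ₁ = (6069/1360)·sin 9.9° = 0.7672.
θ₂ = sin⁻¹(0.7672) = 50.11° (from vertical).
From the interface: 90° − 50.11° = 39.89°.

39.89°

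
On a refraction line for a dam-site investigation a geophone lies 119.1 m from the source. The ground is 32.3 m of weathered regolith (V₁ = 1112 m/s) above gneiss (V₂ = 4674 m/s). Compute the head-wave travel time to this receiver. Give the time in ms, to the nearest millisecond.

82 ms

θ_c = arcsin(V₁/V₂) = arcsin(1112/4674) = 13.76°, cos θ_c = 0.9713.
Intercept time tᵢ = 2h cos θ_c / V₁ = 2·32.3·0.9713/1112 = 0.05643 s.
t = x/V₂ + tᵢ = 119.1/4674 + 0.05643 = 0.08191 s.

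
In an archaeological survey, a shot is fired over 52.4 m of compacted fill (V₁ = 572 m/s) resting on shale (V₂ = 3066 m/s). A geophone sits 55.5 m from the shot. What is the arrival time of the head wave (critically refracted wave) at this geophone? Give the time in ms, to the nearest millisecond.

θ_c = arcsin(V₁/V₂) = arcsin(572/3066) = 10.75°, cos θ_c = 0.9824.
Intercept time tᵢ = 2h cos θ_c / V₁ = 2·52.4·0.9824/572 = 0.18000 s.
t = x/V₂ + tᵢ = 55.5/3066 + 0.18000 = 0.19810 s.

198 ms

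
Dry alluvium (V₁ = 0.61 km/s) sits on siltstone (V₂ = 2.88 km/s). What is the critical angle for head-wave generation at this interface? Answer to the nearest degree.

At critical incidence the refracted ray runs along the interface (θ₂ = 90°), so sin θ_c = V₁/V₂.
θ_c = arcsin(0.61/2.88) = arcsin 0.2118 = 12.23°.

12°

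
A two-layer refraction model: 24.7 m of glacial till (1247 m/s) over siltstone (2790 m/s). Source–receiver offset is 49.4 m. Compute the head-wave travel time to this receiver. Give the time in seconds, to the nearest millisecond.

θ_c = arcsin(V₁/V₂) = arcsin(1247/2790) = 26.55°, cos θ_c = 0.8946.
Intercept time tᵢ = 2h cos θ_c / V₁ = 2·24.7·0.8946/1247 = 0.03544 s.
t = x/V₂ + tᵢ = 49.4/2790 + 0.03544 = 0.05314 s.

0.053 s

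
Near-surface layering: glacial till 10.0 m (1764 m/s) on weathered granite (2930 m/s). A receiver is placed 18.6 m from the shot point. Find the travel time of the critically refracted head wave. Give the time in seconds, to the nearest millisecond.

0.015 s

t = x/V₂ + 2h·√(V₂²−V₁²)/(V₁V₂).
√(V₂²−V₁²) = √(2930²−1764²) = 2339.5 m/s; delay term = 2·10.0·2339.5/(1764·2930) = 0.00905 s.
t = 18.6/2930 + 0.00905 = 0.01540 s.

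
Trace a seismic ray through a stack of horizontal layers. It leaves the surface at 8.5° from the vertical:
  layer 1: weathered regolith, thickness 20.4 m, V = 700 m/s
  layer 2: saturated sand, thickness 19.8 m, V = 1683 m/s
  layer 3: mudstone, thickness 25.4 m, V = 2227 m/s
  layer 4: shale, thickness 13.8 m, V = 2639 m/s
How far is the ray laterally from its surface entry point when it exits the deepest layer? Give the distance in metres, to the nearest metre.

33 m

Apply Snell's law at each interface; in layer i the horizontal offset is hᵢ·tan θᵢ.
Layer 1: θ = 8.50°; offset = 20.4·tan 8.50° = 3.049 m.
Layer 2: sin θ = 1683·sin 8.5°/700 = 0.3554, θ = 20.82°; offset = 19.8·tan 20.82° = 7.528 m.
Layer 3: sin θ = 2227·sin 8.5°/700 = 0.4702, θ = 28.05°; offset = 25.4·tan 28.05° = 13.534 m.
Layer 4: sin θ = 2639·sin 8.5°/700 = 0.5572, θ = 33.87°; offset = 13.8·tan 33.87° = 9.261 m.
Total horizontal offset = 33.372 m.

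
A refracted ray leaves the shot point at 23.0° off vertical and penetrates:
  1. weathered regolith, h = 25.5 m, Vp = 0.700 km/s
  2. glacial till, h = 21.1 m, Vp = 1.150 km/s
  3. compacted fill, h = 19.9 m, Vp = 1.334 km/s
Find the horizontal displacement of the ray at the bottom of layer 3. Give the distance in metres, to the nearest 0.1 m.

50.7 m

Apply Snell's law at each interface; in layer i the horizontal offset is hᵢ·tan θᵢ.
Layer 1: θ = 23.00°; offset = 25.5·tan 23.00° = 10.824 m.
Layer 2: sin θ = 1.150·sin 23.0°/0.700 = 0.6419, θ = 39.93°; offset = 21.1·tan 39.93° = 17.664 m.
Layer 3: sin θ = 1.334·sin 23.0°/0.700 = 0.7446, θ = 48.13°; offset = 19.9·tan 48.13° = 22.200 m.
Σ offsets = 50.688 m.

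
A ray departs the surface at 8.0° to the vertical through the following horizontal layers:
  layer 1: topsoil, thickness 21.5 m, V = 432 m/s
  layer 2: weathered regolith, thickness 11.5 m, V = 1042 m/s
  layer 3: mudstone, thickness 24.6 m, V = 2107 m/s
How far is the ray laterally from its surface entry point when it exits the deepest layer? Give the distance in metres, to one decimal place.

p = sin θ₁/V₁ = sin 8.0°/432 = 3.2216e-04 s/m is conserved through the stack.
Layer 1: θ = 8.00°; offset = 21.5·tan 8.00° = 3.022 m.
Layer 2: sin θ = p·1042 = 0.3357 → θ = 19.61°; offset = 11.5·tan 19.61° = 4.098 m.
Layer 3: sin θ = p·2107 = 0.6788 → θ = 42.75°; offset = 24.6·tan 42.75° = 22.739 m.
Total horizontal offset = 29.859 m.

29.9 m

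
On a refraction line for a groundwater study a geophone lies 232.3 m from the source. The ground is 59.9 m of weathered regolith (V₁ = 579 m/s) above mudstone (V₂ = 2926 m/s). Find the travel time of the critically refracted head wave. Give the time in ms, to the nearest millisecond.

t = x/V₂ + 2h·√(V₂²−V₁²)/(V₁V₂).
√(V₂²−V₁²) = √(2926²−579²) = 2868.1 m/s; delay term = 2·59.9·2868.1/(579·2926) = 0.20282 s.
t = 232.3/2926 + 0.20282 = 0.28221 s.

282 ms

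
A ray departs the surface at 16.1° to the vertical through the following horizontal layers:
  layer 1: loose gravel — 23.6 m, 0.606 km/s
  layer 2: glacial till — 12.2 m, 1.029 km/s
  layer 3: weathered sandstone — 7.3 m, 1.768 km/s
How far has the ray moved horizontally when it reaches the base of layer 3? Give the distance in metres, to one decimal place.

Apply Snell's law at each interface; in layer i the horizontal offset is hᵢ·tan θᵢ.
Layer 1: θ = 16.10°; offset = 23.6·tan 16.10° = 6.812 m.
Layer 2: sin θ = 1.029·sin 16.1°/0.606 = 0.4709, θ = 28.09°; offset = 12.2·tan 28.09° = 6.512 m.
Layer 3: sin θ = 1.768·sin 16.1°/0.606 = 0.8091, θ = 54.00°; offset = 7.3·tan 54.00° = 10.049 m.
Summing the layer offsets gives 23.373 m.

23.4 m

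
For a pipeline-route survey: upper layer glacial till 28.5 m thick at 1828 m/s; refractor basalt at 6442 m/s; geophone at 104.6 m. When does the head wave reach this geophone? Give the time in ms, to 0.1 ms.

46.1 ms

θ_c = arcsin(V₁/V₂) = arcsin(1828/6442) = 16.48°, cos θ_c = 0.9589.
Intercept time tᵢ = 2h cos θ_c / V₁ = 2·28.5·0.9589/1828 = 0.02990 s.
t = x/V₂ + tᵢ = 104.6/6442 + 0.02990 = 0.04614 s.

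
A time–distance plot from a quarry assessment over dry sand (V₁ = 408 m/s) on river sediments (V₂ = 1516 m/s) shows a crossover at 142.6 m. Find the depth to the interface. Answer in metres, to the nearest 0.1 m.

x_cross = 2h·√((V₂+V₁)/(V₂−V₁)) → h = x_cross / (2·√((V₂+V₁)/(V₂−V₁))).
√((V₂+V₁)/(V₂−V₁)) = √((1516+408)/(1516−408)) = 1.3177.
h = 142.6 / (2·1.3177) = 54.11 m.

54.1 m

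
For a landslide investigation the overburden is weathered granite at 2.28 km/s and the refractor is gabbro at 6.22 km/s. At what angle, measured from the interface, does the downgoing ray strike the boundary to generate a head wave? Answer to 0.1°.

At critical incidence the refracted ray runs along the interface (θ₂ = 90°), so sin θ_c = V₁/V₂.
θ_c = arcsin(2.28/6.22) = arcsin 0.3666 = 21.50°.
Measured from the interface: 90° − 21.50° = 68.50°.

68.5°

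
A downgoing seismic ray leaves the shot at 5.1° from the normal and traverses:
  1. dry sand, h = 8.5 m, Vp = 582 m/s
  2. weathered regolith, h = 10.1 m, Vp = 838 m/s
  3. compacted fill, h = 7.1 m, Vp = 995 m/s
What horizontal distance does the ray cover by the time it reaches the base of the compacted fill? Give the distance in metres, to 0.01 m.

3.15 m

p = sin θ₁/V₁ = sin 5.1°/582 = 1.5274e-04 s/m is conserved through the stack.
Layer 1: θ = 5.10°; offset = 8.5·tan 5.10° = 0.7586 m.
Layer 2: sin θ = p·838 = 0.1280 → θ = 7.35°; offset = 10.1·tan 7.35° = 1.3035 m.
Layer 3: sin θ = p·995 = 0.1520 → θ = 8.74°; offset = 7.1·tan 8.74° = 1.0917 m.
Total horizontal offset = 3.1538 m.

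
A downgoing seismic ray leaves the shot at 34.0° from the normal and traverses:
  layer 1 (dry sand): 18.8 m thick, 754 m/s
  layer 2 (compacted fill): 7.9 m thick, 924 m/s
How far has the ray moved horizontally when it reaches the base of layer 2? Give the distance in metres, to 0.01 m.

20.11 m

p = sin θ₁/V₁ = sin 34.0°/754 = 7.4164e-04 s/m is conserved through the stack.
Layer 1: θ = 34.00°; offset = 18.8·tan 34.00° = 12.6808 m.
Layer 2: sin θ = p·924 = 0.6853 → θ = 43.26°; offset = 7.9·tan 43.26° = 7.4334 m.
Σ offsets = 20.1141 m.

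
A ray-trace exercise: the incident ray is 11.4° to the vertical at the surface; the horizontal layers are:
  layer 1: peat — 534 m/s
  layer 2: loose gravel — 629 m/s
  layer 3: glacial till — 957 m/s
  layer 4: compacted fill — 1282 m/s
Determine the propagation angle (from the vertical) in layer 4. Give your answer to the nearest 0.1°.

28.3°

Snell's law across each interface conserves sin θ / V, so sin θ_4 = V_4·sin θ₁/V₁.
sin θ_4 = 1282 × sin 11.4° / 534 = 0.4745.
θ_4 = 28.33° from the vertical.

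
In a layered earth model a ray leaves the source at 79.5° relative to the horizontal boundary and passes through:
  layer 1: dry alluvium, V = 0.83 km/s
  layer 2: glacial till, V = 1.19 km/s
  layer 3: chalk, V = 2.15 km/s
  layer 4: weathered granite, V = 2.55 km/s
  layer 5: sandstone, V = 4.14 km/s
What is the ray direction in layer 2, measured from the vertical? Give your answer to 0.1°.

From the normal: θ₁ = 90° − 79.5° = 10.5°.
Snell's law across each interface conserves sin θ / V, so sin θ_2 = V_2·sin θ₁/V₁.
sin θ_2 = 1.19 × sin 10.5° / 0.83 = 0.2613.
θ_2 = 15.15° from the vertical.

15.1°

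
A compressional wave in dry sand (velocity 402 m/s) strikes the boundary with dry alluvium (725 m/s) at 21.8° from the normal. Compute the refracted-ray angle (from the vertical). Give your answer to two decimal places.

42.05°

sin θ₁/V₁ = sin θ₂/V₂ ⇒ sin θ₂ = 725·sin 21.8°/402 = 725·0.3714/402 = 0.6698.
θ₂ = sin⁻¹(0.6698) = 42.05° (from vertical).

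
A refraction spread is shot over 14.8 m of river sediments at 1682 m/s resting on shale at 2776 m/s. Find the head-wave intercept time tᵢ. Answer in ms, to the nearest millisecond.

14 ms

θ_c = arcsin(V₁/V₂) = arcsin(1682/2776) = 37.29°; cos θ_c = 0.7955.
tᵢ = 2h·cos θ_c / V₁ = 2·14.8·0.7955 / 1682 = 0.01400 s.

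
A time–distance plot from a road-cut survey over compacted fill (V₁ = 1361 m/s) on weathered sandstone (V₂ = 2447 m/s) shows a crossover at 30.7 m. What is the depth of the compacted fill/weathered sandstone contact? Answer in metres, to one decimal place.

8.2 m

x_cross = 2h·√((V₂+V₁)/(V₂−V₁)) → h = x_cross / (2·√((V₂+V₁)/(V₂−V₁))).
√((V₂+V₁)/(V₂−V₁)) = √((2447+1361)/(2447−1361)) = 1.8726.
h = 30.7 / (2·1.8726) = 8.20 m.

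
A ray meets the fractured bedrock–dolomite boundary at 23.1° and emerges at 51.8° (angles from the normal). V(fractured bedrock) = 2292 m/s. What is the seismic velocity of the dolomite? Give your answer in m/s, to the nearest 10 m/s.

4590 m/s

Snell's law: sin 23.1°/V₁ = sin 51.8°/V₂.
V₂ = V₁·sin 51.8°/sin 23.1° = 2292 × 2.0030 = 4590.91 m/s.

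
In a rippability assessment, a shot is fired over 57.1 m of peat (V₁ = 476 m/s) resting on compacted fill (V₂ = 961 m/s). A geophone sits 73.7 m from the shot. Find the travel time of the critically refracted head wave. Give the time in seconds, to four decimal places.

θ_c = arcsin(V₁/V₂) = arcsin(476/961) = 29.69°, cos θ_c = 0.8687.
Intercept time tᵢ = 2h cos θ_c / V₁ = 2·57.1·0.8687/476 = 0.20842 s.
t = x/V₂ + tᵢ = 73.7/961 + 0.20842 = 0.28511 s.

0.2851 s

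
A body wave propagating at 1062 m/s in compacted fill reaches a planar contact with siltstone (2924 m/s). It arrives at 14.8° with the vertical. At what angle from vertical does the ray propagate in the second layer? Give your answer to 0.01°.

44.69°

sin θ₁/V₁ = sin θ₂/V₂ ⇒ sin θ₂ = 2924·sin 14.8°/1062 = 2924·0.2554/1062 = 0.7033.
θ₂ = arcsin 0.7033 = 44.69° from the normal.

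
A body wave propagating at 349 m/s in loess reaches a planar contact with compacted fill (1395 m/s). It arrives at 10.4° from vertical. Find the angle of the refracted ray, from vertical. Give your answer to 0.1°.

46.2°

sin θ₁/V₁ = sin θ₂/V₂ ⇒ sin θ₂ = 1395·sin 10.4°/349 = 1395·0.1805/349 = 0.7216.
θ₂ = sin⁻¹(0.7216) = 46.18° (from vertical).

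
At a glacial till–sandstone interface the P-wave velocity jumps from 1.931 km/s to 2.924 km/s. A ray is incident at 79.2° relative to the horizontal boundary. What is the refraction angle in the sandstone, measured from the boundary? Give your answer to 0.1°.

73.5°

Angle from the normal: 90° − 79.2° = 10.8°.
sin θ₁/V₁ = sin θ₂/V₂ ⇒ sin θ₂ = 2.924·sin 10.8°/1.931 = 2.924·0.1874/1.931 = 0.2837.
θ₂ = sin⁻¹(0.2837) = 16.48° (from vertical).
From the interface: 90° − 16.48° = 73.52°.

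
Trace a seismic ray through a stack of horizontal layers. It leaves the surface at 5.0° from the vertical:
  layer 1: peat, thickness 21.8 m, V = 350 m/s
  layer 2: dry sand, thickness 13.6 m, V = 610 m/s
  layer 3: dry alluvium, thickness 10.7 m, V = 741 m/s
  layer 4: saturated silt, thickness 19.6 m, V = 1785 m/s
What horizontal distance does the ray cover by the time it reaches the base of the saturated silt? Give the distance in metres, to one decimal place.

15.7 m

Ray parameter p = sin 5.0° / 350 m/s = 2.4902e-04 s/m.
Layer 1: θ = 5.00°; offset = 21.8·tan 5.00° = 1.907 m.
Layer 2: sin θ = p·610 = 0.1519 → θ = 8.74°; offset = 13.6·tan 8.74° = 2.090 m.
Layer 3: sin θ = p·741 = 0.1845 → θ = 10.63°; offset = 10.7·tan 10.63° = 2.009 m.
Layer 4: sin θ = p·1785 = 0.4445 → θ = 26.39°; offset = 19.6·tan 26.39° = 9.726 m.
Summing the layer offsets gives 15.732 m.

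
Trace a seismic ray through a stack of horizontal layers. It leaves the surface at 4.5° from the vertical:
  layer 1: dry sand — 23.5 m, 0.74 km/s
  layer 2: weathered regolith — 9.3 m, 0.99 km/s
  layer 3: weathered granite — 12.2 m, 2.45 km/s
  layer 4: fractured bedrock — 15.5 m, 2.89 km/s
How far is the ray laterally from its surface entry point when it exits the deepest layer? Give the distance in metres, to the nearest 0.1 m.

11.1 m

p = sin θ₁/V₁ = sin 4.5°/0.74 = 1.0603e-01 s/km is conserved through the stack.
Layer 1: θ = 4.50°; offset = 23.5·tan 4.50° = 1.849 m.
Layer 2: sin θ = p·0.99 = 0.1050 → θ = 6.03°; offset = 9.3·tan 6.03° = 0.982 m.
Layer 3: sin θ = p·2.45 = 0.2598 → θ = 15.06°; offset = 12.2·tan 15.06° = 3.282 m.
Layer 4: sin θ = p·2.89 = 0.3064 → θ = 17.84°; offset = 15.5·tan 17.84° = 4.989 m.
Total horizontal offset = 11.102 m.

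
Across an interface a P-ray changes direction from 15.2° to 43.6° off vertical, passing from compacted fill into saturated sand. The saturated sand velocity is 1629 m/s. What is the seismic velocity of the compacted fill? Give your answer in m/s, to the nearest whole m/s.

619 m/s

sin 15.2° = 0.2622; sin 43.6° = 0.6896.
V₁ = V₂·(sin θ₁/sin θ₂) = 1629·(0.2622/0.6896) = 619.34 m/s.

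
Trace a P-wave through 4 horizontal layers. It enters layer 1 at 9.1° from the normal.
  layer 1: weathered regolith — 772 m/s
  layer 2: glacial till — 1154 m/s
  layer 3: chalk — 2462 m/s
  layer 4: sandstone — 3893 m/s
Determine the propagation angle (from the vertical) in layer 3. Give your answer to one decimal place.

30.3°

Ray parameter p = sin 9.1° / 772 = 2.0487e-04 s/m.
sin θ_3 = p·V_3 = 2.0487e-04 × 2462 = 0.5044.
θ_3 = 30.29° from the vertical.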